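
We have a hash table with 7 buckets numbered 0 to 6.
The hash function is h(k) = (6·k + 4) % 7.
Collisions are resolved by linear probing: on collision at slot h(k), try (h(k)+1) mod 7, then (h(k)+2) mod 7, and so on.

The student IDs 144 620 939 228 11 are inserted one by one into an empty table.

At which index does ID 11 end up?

144: h=0 => slot 0
620: h=0, probe 0,1 => slot 1
939: h=3 => slot 3
228: h=0, probe 0,1,2 => slot 2
11: h=0, probe 0,1,2,3,4 => slot 4
Table: [144, 620, 228, 939, 11, -, -]

4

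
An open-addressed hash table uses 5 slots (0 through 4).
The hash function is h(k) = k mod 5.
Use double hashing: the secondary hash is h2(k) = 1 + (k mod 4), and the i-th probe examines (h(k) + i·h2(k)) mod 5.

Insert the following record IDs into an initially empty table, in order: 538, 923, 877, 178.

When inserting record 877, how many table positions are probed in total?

538 hashes to 3; slot 3 is free -> place at 3.
923 hashes to 3, h2=4; 3 taken -> place at 2.
877 hashes to 2, h2=2; 2 taken -> place at 4.
178 hashes to 3, h2=3; 3 taken -> place at 1.
Table: [_, 178, 923, 538, 877]

2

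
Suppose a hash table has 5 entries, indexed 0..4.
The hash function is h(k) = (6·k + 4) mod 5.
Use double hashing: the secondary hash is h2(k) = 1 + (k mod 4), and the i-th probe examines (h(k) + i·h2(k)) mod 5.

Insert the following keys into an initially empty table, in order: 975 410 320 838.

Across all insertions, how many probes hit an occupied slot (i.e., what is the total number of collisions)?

Insert 975: h=4, slot 4 empty => index 4.
Insert 410: h=4, h2=3, slot 4 occupied => index 2.
Insert 320: h=4, h2=1, slot 4 occupied => index 0.
Insert 838: h=2, h2=3, slots 2,0 occupied => index 3.
Table: [320, ., 410, 838, 975]

4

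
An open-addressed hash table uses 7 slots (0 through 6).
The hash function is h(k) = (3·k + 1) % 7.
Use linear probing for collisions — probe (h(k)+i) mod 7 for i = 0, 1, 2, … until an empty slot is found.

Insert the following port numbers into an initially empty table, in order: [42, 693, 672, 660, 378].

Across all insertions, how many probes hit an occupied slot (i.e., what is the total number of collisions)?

6

Insert 42: h=1, slot 1 empty → index 1.
Insert 693: h=1, slot 1 occupied → index 2.
Insert 672: h=1, slots 1,2 occupied → index 3.
Insert 660: h=0, slot 0 empty → index 0.
Insert 378: h=1, slots 1,2,3 occupied → index 4.
Table: [660, 42, 693, 672, 378, -, -]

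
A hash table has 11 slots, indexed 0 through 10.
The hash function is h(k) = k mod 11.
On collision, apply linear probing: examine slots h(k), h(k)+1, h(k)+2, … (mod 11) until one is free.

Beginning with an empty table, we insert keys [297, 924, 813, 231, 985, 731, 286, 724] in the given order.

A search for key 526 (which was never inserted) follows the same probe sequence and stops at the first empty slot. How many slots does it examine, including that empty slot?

7

297 hashes to 0; slot 0 is free → place at 0.
924 hashes to 0; 0 taken → place at 1.
813 hashes to 10; slot 10 is free → place at 10.
231 hashes to 0; 0,1 taken → place at 2.
985 hashes to 6; slot 6 is free → place at 6.
731 hashes to 5; slot 5 is free → place at 5.
286 hashes to 0; 0,1,2 taken → place at 3.
724 hashes to 9; slot 9 is free → place at 9.
Table: [297, 924, 231, 286, -, 731, 985, -, -, 724, 813]
Lookup 526: h=9, probe 9,10,0,1,2,3,4 → slot 4 empty, not found.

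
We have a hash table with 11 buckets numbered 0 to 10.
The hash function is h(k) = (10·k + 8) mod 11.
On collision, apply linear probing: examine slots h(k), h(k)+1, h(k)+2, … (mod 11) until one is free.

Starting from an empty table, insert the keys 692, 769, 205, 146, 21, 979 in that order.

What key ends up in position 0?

692: h=9 => slot 9
769: h=9, probe 9,10 => slot 10
205: h=1 => slot 1
146: h=5 => slot 5
21: h=9, probe 9,10,0 => slot 0
979: h=8 => slot 8
Table: [21, 205, —, —, —, 146, —, —, 979, 692, 769]

21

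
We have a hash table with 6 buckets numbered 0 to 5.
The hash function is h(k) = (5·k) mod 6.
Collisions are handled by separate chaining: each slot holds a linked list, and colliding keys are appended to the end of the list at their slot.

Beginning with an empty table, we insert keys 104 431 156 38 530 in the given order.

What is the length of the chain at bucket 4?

3

Insert 104: h=4, bucket 4 empty → new chain.
Insert 431: h=1, bucket 1 empty → new chain.
Insert 156: h=0, bucket 0 empty → new chain.
Insert 38: h=4, bucket 4 nonempty → append to chain.
Insert 530: h=4, bucket 4 nonempty → append to chain.
Final buckets:
0: 156
1: 431
2: ∅
3: ∅
4: 104 -> 38 -> 530
5: ∅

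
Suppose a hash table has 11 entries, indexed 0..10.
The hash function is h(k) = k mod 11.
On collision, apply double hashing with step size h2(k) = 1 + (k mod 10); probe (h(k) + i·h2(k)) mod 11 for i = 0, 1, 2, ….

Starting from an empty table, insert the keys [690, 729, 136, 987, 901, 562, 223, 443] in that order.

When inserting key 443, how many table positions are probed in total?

3

690 hashes to 8; slot 8 is free -> place at 8.
729 hashes to 3; slot 3 is free -> place at 3.
136 hashes to 4; slot 4 is free -> place at 4.
987 hashes to 8, h2=8; 8 taken -> place at 5.
901 hashes to 10; slot 10 is free -> place at 10.
562 hashes to 1; slot 1 is free -> place at 1.
223 hashes to 3, h2=4; 3 taken -> place at 7.
443 hashes to 3, h2=4; 3,7 taken -> place at 0.
Table: [443, 562, _, 729, 136, 987, _, 223, 690, _, 901]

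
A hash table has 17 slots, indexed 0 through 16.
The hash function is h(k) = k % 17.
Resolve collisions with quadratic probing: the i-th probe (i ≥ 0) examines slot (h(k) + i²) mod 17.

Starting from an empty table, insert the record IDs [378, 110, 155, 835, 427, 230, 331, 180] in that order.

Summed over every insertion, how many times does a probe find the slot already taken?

Insert 378: h=4, slot 4 empty => index 4.
Insert 110: h=8, slot 8 empty => index 8.
Insert 155: h=2, slot 2 empty => index 2.
Insert 835: h=2, slot 2 occupied => index 3.
Insert 427: h=2, slots 2,3 occupied => index 6.
Insert 230: h=9, slot 9 empty => index 9.
Insert 331: h=8, slots 8,9 occupied => index 12.
Insert 180: h=10, slot 10 empty => index 10.
Table: [∅, ∅, 155, 835, 378, ∅, 427, ∅, 110, 230, 180, ∅, 331, ∅, ∅, ∅, ∅]

5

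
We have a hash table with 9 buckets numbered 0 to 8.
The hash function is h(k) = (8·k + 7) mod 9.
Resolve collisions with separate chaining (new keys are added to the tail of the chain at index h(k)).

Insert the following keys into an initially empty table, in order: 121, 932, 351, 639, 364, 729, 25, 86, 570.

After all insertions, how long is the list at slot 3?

121 → bucket 3
932 → bucket 2
351 → bucket 7
639 → bucket 7 (collision)
364 → bucket 3 (collision)
729 → bucket 7 (collision)
25 → bucket 0
86 → bucket 2 (collision)
570 → bucket 4
Final buckets:
0: 25
1: ∅
2: 932 -> 86
3: 121 -> 364
4: 570
5: ∅
6: ∅
7: 351 -> 639 -> 729
8: ∅

2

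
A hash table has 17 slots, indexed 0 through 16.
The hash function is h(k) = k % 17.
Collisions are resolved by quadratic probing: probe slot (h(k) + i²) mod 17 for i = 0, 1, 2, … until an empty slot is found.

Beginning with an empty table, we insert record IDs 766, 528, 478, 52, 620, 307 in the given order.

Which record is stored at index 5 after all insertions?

766: h=1 => slot 1
528: h=1, probe 1,2 => slot 2
478: h=2, probe 2,3 => slot 3
52: h=1, probe 1,2,5 => slot 5
620: h=8 => slot 8
307: h=1, probe 1,2,5,10 => slot 10
Table: [., 766, 528, 478, ., 52, ., ., 620, ., 307, ., ., ., ., ., .]

52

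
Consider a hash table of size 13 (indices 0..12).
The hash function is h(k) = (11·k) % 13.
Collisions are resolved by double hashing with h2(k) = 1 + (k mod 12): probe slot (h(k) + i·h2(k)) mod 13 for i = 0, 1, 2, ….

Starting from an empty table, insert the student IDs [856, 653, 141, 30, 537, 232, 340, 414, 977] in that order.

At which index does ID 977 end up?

856: h=4 → slot 4
653: h=7 → slot 7
141: h=4, h2=10, probe 4,1 → slot 1
30: h=5 → slot 5
537: h=5, h2=10, probe 5,2 → slot 2
232: h=4, h2=5, probe 4,9 → slot 9
340: h=9, h2=5, probe 9,1,6 → slot 6
414: h=4, h2=7, probe 4,11 → slot 11
977: h=9, h2=6, probe 9,2,8 → slot 8
Table: [∅, 141, 537, ∅, 856, 30, 340, 653, 977, 232, ∅, 414, ∅]

8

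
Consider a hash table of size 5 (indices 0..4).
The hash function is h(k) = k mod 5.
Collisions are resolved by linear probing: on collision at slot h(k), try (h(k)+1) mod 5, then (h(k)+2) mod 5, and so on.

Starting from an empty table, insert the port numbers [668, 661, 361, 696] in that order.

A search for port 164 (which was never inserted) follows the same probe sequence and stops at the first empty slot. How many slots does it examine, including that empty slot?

2

Insert 668: h=3, slot 3 empty → index 3.
Insert 661: h=1, slot 1 empty → index 1.
Insert 361: h=1, slot 1 occupied → index 2.
Insert 696: h=1, slots 1,2,3 occupied → index 4.
Table: [∅, 661, 361, 668, 696]
Lookup 164: h=4, probe 4,0 → slot 0 empty, not found.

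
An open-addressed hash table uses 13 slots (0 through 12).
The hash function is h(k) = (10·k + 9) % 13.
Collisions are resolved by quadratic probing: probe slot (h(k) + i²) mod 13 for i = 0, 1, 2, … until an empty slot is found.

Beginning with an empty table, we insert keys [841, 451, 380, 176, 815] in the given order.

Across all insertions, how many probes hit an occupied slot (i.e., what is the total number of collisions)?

3

841 hashes to 8; slot 8 is free → place at 8.
451 hashes to 8; 8 taken → place at 9.
380 hashes to 0; slot 0 is free → place at 0.
176 hashes to 1; slot 1 is free → place at 1.
815 hashes to 8; 8,9 taken → place at 12.
Table: [380, 176, -, -, -, -, -, -, 841, 451, -, -, 815]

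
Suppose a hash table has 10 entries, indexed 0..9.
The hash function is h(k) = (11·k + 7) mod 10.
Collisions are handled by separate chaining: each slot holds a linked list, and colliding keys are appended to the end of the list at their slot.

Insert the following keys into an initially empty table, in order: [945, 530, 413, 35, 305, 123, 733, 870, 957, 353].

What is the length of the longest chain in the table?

Insert 945: h=2, bucket 2 empty → new chain.
Insert 530: h=7, bucket 7 empty → new chain.
Insert 413: h=0, bucket 0 empty → new chain.
Insert 35: h=2, bucket 2 nonempty → append to chain.
Insert 305: h=2, bucket 2 nonempty → append to chain.
Insert 123: h=0, bucket 0 nonempty → append to chain.
Insert 733: h=0, bucket 0 nonempty → append to chain.
Insert 870: h=7, bucket 7 nonempty → append to chain.
Insert 957: h=4, bucket 4 empty → new chain.
Insert 353: h=0, bucket 0 nonempty → append to chain.
Final buckets:
0: 413 -> 123 -> 733 -> 353
1: .
2: 945 -> 35 -> 305
3: .
4: 957
5: .
6: .
7: 530 -> 870
8: .
9: .

4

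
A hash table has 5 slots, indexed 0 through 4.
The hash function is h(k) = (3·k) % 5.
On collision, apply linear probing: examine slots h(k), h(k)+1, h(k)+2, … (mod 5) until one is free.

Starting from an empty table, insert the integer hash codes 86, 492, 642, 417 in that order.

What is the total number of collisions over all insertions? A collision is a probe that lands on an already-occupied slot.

4

86: h=3 -> slot 3
492: h=1 -> slot 1
642: h=1, probe 1,2 -> slot 2
417: h=1, probe 1,2,3,4 -> slot 4
Table: [-, 492, 642, 86, 417]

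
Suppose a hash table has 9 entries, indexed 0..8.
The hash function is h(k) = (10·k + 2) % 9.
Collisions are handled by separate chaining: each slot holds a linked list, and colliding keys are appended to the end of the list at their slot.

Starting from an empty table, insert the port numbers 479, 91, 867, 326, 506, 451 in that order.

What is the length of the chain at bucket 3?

2

Insert 479: h=4, bucket 4 empty → new chain.
Insert 91: h=3, bucket 3 empty → new chain.
Insert 867: h=5, bucket 5 empty → new chain.
Insert 326: h=4, bucket 4 nonempty → append to chain.
Insert 506: h=4, bucket 4 nonempty → append to chain.
Insert 451: h=3, bucket 3 nonempty → append to chain.
Final buckets:
0: ∅
1: ∅
2: ∅
3: 91 -> 451
4: 479 -> 326 -> 506
5: 867
6: ∅
7: ∅
8: ∅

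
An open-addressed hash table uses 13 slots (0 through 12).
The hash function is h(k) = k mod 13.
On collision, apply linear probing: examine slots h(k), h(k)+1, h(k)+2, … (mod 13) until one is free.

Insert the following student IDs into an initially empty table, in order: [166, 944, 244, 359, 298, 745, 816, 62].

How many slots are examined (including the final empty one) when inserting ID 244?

Insert 166: h=10, slot 10 empty -> index 10.
Insert 944: h=8, slot 8 empty -> index 8.
Insert 244: h=10, slot 10 occupied -> index 11.
Insert 359: h=8, slot 8 occupied -> index 9.
Insert 298: h=12, slot 12 empty -> index 12.
Insert 745: h=4, slot 4 empty -> index 4.
Insert 816: h=10, slots 10,11,12 occupied -> index 0.
Insert 62: h=10, slots 10,11,12,0 occupied -> index 1.
Table: [816, 62, —, —, 745, —, —, —, 944, 359, 166, 244, 298]

2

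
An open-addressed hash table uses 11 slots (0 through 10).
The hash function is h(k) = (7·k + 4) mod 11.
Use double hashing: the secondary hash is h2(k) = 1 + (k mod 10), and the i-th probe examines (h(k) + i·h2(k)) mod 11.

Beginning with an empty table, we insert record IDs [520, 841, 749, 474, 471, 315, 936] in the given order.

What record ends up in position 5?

520: h=3 → slot 3
841: h=6 → slot 6
749: h=0 → slot 0
474: h=0, h2=5, probe 0,5 → slot 5
471: h=1 → slot 1
315: h=9 → slot 9
936: h=0, h2=7, probe 0,7 → slot 7
Table: [749, 471, _, 520, _, 474, 841, 936, _, 315, _]

474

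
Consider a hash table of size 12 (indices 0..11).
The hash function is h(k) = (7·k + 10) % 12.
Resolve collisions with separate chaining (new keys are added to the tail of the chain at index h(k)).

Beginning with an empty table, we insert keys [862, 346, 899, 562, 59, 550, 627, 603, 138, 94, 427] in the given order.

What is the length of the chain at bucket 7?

862 → bucket 8
346 → bucket 8 (collision)
899 → bucket 3
562 → bucket 8 (collision)
59 → bucket 3 (collision)
550 → bucket 8 (collision)
627 → bucket 7
603 → bucket 7 (collision)
138 → bucket 4
94 → bucket 8 (collision)
427 → bucket 11
Final buckets:
0: ∅
1: ∅
2: ∅
3: 899 -> 59
4: 138
5: ∅
6: ∅
7: 627 -> 603
8: 862 -> 346 -> 562 -> 550 -> 94
9: ∅
10: ∅
11: 427

2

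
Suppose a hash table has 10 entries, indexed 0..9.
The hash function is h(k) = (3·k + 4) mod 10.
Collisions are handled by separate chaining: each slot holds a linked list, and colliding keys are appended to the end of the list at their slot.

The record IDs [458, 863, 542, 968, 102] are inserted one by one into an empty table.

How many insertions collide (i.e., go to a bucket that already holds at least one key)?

2

Insert 458: h=8, bucket 8 empty -> new chain.
Insert 863: h=3, bucket 3 empty -> new chain.
Insert 542: h=0, bucket 0 empty -> new chain.
Insert 968: h=8, bucket 8 nonempty -> append to chain.
Insert 102: h=0, bucket 0 nonempty -> append to chain.
Final buckets:
0: 542 -> 102
1: -
2: -
3: 863
4: -
5: -
6: -
7: -
8: 458 -> 968
9: -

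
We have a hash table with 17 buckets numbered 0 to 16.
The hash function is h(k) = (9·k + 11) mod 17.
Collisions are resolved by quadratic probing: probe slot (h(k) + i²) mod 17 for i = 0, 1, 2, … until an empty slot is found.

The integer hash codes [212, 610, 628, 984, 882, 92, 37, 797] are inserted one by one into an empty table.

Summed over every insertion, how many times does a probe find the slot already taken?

7

Insert 212: h=15, slot 15 empty -> index 15.
Insert 610: h=10, slot 10 empty -> index 10.
Insert 628: h=2, slot 2 empty -> index 2.
Insert 984: h=10, slot 10 occupied -> index 11.
Insert 882: h=10, slots 10,11 occupied -> index 14.
Insert 92: h=6, slot 6 empty -> index 6.
Insert 37: h=4, slot 4 empty -> index 4.
Insert 797: h=10, slots 10,11,14,2 occupied -> index 9.
Table: [-, -, 628, -, 37, -, 92, -, -, 797, 610, 984, -, -, 882, 212, -]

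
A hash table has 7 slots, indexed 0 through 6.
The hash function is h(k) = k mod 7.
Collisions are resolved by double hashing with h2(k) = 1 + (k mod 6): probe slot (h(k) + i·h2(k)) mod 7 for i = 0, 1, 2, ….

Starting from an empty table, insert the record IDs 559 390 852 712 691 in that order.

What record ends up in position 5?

390

559 hashes to 6; slot 6 is free -> place at 6.
390 hashes to 5; slot 5 is free -> place at 5.
852 hashes to 5, h2=1; 5,6 taken -> place at 0.
712 hashes to 5, h2=5; 5 taken -> place at 3.
691 hashes to 5, h2=2; 5,0 taken -> place at 2.
Table: [852, —, 691, 712, —, 390, 559]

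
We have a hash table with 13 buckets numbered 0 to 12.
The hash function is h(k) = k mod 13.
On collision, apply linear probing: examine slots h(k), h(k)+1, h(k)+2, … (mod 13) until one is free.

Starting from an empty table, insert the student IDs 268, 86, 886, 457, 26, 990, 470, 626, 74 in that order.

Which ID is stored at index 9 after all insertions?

86

268: h=8 → slot 8
86: h=8, probe 8,9 → slot 9
886: h=2 → slot 2
457: h=2, probe 2,3 → slot 3
26: h=0 → slot 0
990: h=2, probe 2,3,4 → slot 4
470: h=2, probe 2,3,4,5 → slot 5
626: h=2, probe 2,3,4,5,6 → slot 6
74: h=9, probe 9,10 → slot 10
Table: [26, -, 886, 457, 990, 470, 626, -, 268, 86, 74, -, -]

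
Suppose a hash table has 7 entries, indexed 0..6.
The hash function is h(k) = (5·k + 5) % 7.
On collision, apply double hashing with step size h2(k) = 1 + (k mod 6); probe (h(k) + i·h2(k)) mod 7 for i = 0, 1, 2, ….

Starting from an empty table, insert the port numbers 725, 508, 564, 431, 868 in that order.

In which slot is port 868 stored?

1

Insert 725: h=4, slot 4 empty → index 4.
Insert 508: h=4, h2=5, slot 4 occupied → index 2.
Insert 564: h=4, h2=1, slot 4 occupied → index 5.
Insert 431: h=4, h2=6, slot 4 occupied → index 3.
Insert 868: h=5, h2=5, slots 5,3 occupied → index 1.
Table: [-, 868, 508, 431, 725, 564, -]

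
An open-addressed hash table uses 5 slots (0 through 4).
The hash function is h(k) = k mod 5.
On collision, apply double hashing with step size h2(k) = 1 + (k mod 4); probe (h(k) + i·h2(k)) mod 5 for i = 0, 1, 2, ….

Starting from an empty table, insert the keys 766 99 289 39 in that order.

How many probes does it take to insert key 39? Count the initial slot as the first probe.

3

766 hashes to 1; slot 1 is free => place at 1.
99 hashes to 4; slot 4 is free => place at 4.
289 hashes to 4, h2=2; 4,1 taken => place at 3.
39 hashes to 4, h2=4; 4,3 taken => place at 2.
Table: [_, 766, 39, 289, 99]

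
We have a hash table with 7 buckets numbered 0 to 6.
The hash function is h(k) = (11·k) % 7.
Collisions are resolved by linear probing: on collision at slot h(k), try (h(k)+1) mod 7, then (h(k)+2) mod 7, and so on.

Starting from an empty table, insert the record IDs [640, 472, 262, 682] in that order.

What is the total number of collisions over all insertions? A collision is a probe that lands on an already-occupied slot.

Insert 640: h=5, slot 5 empty => index 5.
Insert 472: h=5, slot 5 occupied => index 6.
Insert 262: h=5, slots 5,6 occupied => index 0.
Insert 682: h=5, slots 5,6,0 occupied => index 1.
Table: [262, 682, ∅, ∅, ∅, 640, 472]

6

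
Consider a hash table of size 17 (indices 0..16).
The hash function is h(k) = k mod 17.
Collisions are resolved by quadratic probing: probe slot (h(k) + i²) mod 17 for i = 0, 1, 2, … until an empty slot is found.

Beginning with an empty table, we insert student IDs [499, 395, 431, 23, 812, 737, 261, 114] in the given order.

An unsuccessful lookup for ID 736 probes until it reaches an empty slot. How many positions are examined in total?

499 hashes to 6; slot 6 is free => place at 6.
395 hashes to 4; slot 4 is free => place at 4.
431 hashes to 6; 6 taken => place at 7.
23 hashes to 6; 6,7 taken => place at 10.
812 hashes to 13; slot 13 is free => place at 13.
737 hashes to 6; 6,7,10 taken => place at 15.
261 hashes to 6; 6,7,10,15 taken => place at 5.
114 hashes to 12; slot 12 is free => place at 12.
Table: [—, —, —, —, 395, 261, 499, 431, —, —, 23, —, 114, 812, —, 737, —]
Lookup 736: h=5, probe 5,6,9 → slot 9 empty, not found.

3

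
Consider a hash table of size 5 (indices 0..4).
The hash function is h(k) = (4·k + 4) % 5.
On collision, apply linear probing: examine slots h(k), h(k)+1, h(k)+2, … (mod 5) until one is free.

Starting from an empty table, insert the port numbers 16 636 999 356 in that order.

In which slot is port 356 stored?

Insert 16: h=3, slot 3 empty => index 3.
Insert 636: h=3, slot 3 occupied => index 4.
Insert 999: h=0, slot 0 empty => index 0.
Insert 356: h=3, slots 3,4,0 occupied => index 1.
Table: [999, 356, -, 16, 636]

1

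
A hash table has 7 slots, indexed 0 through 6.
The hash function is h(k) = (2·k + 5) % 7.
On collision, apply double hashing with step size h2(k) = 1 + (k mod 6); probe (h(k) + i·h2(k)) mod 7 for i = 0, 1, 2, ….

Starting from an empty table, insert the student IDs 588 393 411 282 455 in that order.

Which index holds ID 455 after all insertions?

4

588: h=5 → slot 5
393: h=0 → slot 0
411: h=1 → slot 1
282: h=2 → slot 2
455: h=5, h2=6, probe 5,4 → slot 4
Table: [393, 411, 282, _, 455, 588, _]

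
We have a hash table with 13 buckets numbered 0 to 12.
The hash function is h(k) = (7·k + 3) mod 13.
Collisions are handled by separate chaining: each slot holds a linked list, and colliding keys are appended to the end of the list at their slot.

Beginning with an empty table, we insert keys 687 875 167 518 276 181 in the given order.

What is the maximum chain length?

3

687 -> bucket 2
875 -> bucket 5
167 -> bucket 2 (collision)
518 -> bucket 2 (collision)
276 -> bucket 11
181 -> bucket 9
Final buckets:
0: —
1: —
2: 687 -> 167 -> 518
3: —
4: —
5: 875
6: —
7: —
8: —
9: 181
10: —
11: 276
12: —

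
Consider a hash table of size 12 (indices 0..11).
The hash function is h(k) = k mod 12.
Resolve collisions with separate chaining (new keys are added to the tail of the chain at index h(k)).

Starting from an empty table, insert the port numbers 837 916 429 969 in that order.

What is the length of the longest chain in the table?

Insert 837: h=9, bucket 9 empty -> new chain.
Insert 916: h=4, bucket 4 empty -> new chain.
Insert 429: h=9, bucket 9 nonempty -> append to chain.
Insert 969: h=9, bucket 9 nonempty -> append to chain.
Final buckets:
0: —
1: —
2: —
3: —
4: 916
5: —
6: —
7: —
8: —
9: 837 -> 429 -> 969
10: —
11: —

3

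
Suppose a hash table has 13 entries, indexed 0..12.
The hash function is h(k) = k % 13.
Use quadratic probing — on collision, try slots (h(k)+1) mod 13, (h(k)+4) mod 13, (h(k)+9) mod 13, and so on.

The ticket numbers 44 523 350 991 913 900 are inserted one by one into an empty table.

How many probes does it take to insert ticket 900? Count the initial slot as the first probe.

5

44 hashes to 5; slot 5 is free => place at 5.
523 hashes to 3; slot 3 is free => place at 3.
350 hashes to 12; slot 12 is free => place at 12.
991 hashes to 3; 3 taken => place at 4.
913 hashes to 3; 3,4 taken => place at 7.
900 hashes to 3; 3,4,7,12 taken => place at 6.
Table: [∅, ∅, ∅, 523, 991, 44, 900, 913, ∅, ∅, ∅, ∅, 350]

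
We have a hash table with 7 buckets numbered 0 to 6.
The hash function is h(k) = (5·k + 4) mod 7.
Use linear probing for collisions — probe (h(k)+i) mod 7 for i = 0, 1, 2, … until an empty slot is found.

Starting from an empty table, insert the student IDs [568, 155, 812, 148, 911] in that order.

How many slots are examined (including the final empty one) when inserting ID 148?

4

568 hashes to 2; slot 2 is free -> place at 2.
155 hashes to 2; 2 taken -> place at 3.
812 hashes to 4; slot 4 is free -> place at 4.
148 hashes to 2; 2,3,4 taken -> place at 5.
911 hashes to 2; 2,3,4,5 taken -> place at 6.
Table: [—, —, 568, 155, 812, 148, 911]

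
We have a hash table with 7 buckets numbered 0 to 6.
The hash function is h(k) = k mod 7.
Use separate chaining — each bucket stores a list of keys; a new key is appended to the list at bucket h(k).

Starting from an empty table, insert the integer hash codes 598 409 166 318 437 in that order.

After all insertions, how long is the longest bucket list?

4

598 -> bucket 3
409 -> bucket 3 (collision)
166 -> bucket 5
318 -> bucket 3 (collision)
437 -> bucket 3 (collision)
Final buckets:
0: -
1: -
2: -
3: 598 -> 409 -> 318 -> 437
4: -
5: 166
6: -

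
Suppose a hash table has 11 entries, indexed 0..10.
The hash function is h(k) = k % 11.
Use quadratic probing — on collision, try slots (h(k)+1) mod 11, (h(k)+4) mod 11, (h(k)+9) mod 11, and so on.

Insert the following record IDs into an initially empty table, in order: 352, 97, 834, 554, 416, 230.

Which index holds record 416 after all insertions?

Insert 352: h=0, slot 0 empty → index 0.
Insert 97: h=9, slot 9 empty → index 9.
Insert 834: h=9, slot 9 occupied → index 10.
Insert 554: h=4, slot 4 empty → index 4.
Insert 416: h=9, slots 9,10 occupied → index 2.
Insert 230: h=10, slots 10,0 occupied → index 3.
Table: [352, ∅, 416, 230, 554, ∅, ∅, ∅, ∅, 97, 834]

2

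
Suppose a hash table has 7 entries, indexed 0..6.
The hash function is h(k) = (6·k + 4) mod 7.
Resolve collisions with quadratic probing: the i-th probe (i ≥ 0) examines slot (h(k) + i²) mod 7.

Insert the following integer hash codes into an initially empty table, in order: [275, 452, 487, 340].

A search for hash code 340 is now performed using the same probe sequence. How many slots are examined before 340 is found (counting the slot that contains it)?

275: h=2 → slot 2
452: h=0 → slot 0
487: h=0, probe 0,1 → slot 1
340: h=0, probe 0,1,4 → slot 4
Table: [452, 487, 275, —, 340, —, —]
Lookup 340: h=0, probe 0,1,4 → found at 4.

3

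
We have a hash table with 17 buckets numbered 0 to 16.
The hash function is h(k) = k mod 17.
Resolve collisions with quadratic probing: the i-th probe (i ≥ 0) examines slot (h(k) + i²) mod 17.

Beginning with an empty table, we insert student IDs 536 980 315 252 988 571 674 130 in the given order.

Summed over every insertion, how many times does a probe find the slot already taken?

536: h=9 -> slot 9
980: h=11 -> slot 11
315: h=9, probe 9,10 -> slot 10
252: h=14 -> slot 14
988: h=2 -> slot 2
571: h=10, probe 10,11,14,2,9,1 -> slot 1
674: h=11, probe 11,12 -> slot 12
130: h=11, probe 11,12,15 -> slot 15
Table: [-, 571, 988, -, -, -, -, -, -, 536, 315, 980, 674, -, 252, 130, -]

9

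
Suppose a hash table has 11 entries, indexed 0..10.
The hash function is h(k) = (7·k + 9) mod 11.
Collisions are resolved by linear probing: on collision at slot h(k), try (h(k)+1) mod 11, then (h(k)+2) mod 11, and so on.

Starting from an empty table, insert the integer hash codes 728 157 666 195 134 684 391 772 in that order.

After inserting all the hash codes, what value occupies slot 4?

772

728: h=1 → slot 1
157: h=8 → slot 8
666: h=7 → slot 7
195: h=10 → slot 10
134: h=1, probe 1,2 → slot 2
684: h=1, probe 1,2,3 → slot 3
391: h=7, probe 7,8,9 → slot 9
772: h=1, probe 1,2,3,4 → slot 4
Table: [_, 728, 134, 684, 772, _, _, 666, 157, 391, 195]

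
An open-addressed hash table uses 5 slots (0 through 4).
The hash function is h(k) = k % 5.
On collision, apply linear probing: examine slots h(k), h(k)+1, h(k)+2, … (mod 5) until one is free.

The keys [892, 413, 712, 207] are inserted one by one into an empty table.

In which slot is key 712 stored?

4

892: h=2 → slot 2
413: h=3 → slot 3
712: h=2, probe 2,3,4 → slot 4
207: h=2, probe 2,3,4,0 → slot 0
Table: [207, _, 892, 413, 712]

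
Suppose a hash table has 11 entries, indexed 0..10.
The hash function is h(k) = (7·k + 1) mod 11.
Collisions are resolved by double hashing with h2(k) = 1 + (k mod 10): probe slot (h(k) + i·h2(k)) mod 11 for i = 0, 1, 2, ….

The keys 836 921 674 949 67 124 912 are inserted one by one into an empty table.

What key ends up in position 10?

836 hashes to 1; slot 1 is free → place at 1.
921 hashes to 2; slot 2 is free → place at 2.
674 hashes to 0; slot 0 is free → place at 0.
949 hashes to 0, h2=10; 0 taken → place at 10.
67 hashes to 8; slot 8 is free → place at 8.
124 hashes to 0, h2=5; 0 taken → place at 5.
912 hashes to 5, h2=3; 5,8,0 taken → place at 3.
Table: [674, 836, 921, 912, —, 124, —, —, 67, —, 949]

949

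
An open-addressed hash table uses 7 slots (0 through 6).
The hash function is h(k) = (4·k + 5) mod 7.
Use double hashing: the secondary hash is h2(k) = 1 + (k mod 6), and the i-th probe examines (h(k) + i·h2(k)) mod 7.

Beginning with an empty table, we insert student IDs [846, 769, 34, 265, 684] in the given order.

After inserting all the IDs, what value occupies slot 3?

769

846 hashes to 1; slot 1 is free → place at 1.
769 hashes to 1, h2=2; 1 taken → place at 3.
34 hashes to 1, h2=5; 1 taken → place at 6.
265 hashes to 1, h2=2; 1,3 taken → place at 5.
684 hashes to 4; slot 4 is free → place at 4.
Table: [_, 846, _, 769, 684, 265, 34]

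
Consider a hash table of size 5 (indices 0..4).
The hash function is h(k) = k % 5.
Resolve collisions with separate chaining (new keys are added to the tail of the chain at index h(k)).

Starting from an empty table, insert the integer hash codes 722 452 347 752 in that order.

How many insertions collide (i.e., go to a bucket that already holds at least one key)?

3

Insert 722: h=2, bucket 2 empty -> new chain.
Insert 452: h=2, bucket 2 nonempty -> append to chain.
Insert 347: h=2, bucket 2 nonempty -> append to chain.
Insert 752: h=2, bucket 2 nonempty -> append to chain.
Final buckets:
0: _
1: _
2: 722 -> 452 -> 347 -> 752
3: _
4: _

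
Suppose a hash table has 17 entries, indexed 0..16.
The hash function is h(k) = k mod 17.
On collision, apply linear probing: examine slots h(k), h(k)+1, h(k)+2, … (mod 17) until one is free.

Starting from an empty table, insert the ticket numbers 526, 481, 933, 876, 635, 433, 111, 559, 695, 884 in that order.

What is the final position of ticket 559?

0

526: h=16 → slot 16
481: h=5 → slot 5
933: h=15 → slot 15
876: h=9 → slot 9
635: h=6 → slot 6
433: h=8 → slot 8
111: h=9, probe 9,10 → slot 10
559: h=15, probe 15,16,0 → slot 0
695: h=15, probe 15,16,0,1 → slot 1
884: h=0, probe 0,1,2 → slot 2
Table: [559, 695, 884, -, -, 481, 635, -, 433, 876, 111, -, -, -, -, 933, 526]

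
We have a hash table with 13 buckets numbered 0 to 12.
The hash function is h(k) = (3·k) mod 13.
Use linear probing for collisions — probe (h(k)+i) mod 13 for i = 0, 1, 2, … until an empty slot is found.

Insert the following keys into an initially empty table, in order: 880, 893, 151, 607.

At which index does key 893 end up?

2

Insert 880: h=1, slot 1 empty -> index 1.
Insert 893: h=1, slot 1 occupied -> index 2.
Insert 151: h=11, slot 11 empty -> index 11.
Insert 607: h=1, slots 1,2 occupied -> index 3.
Table: [., 880, 893, 607, ., ., ., ., ., ., ., 151, .]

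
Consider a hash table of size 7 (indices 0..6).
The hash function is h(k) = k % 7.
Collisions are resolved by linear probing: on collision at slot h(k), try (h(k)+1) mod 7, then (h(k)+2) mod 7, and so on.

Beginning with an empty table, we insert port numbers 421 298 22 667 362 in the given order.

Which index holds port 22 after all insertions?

421: h=1 → slot 1
298: h=4 → slot 4
22: h=1, probe 1,2 → slot 2
667: h=2, probe 2,3 → slot 3
362: h=5 → slot 5
Table: [—, 421, 22, 667, 298, 362, —]

2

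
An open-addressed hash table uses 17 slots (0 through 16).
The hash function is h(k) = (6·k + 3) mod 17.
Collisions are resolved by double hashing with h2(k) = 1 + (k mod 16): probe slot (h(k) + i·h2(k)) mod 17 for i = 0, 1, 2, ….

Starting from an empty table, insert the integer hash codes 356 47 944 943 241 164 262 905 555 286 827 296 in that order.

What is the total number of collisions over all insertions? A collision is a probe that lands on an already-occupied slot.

7

Insert 356: h=14, slot 14 empty → index 14.
Insert 47: h=13, slot 13 empty → index 13.
Insert 944: h=6, slot 6 empty → index 6.
Insert 943: h=0, slot 0 empty → index 0.
Insert 241: h=4, slot 4 empty → index 4.
Insert 164: h=1, slot 1 empty → index 1.
Insert 262: h=11, slot 11 empty → index 11.
Insert 905: h=10, slot 10 empty → index 10.
Insert 555: h=1, h2=12, slots 1,13 occupied → index 8.
Insert 286: h=2, slot 2 empty → index 2.
Insert 827: h=1, h2=12, slots 1,13,8 occupied → index 3.
Insert 296: h=11, h2=9, slots 11,3 occupied → index 12.
Table: [943, 164, 286, 827, 241, ∅, 944, ∅, 555, ∅, 905, 262, 296, 47, 356, ∅, ∅]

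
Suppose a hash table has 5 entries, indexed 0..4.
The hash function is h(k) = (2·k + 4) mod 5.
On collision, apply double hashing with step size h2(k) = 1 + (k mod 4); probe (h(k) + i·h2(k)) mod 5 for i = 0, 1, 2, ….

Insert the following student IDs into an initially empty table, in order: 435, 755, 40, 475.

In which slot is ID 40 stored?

Insert 435: h=4, slot 4 empty => index 4.
Insert 755: h=4, h2=4, slot 4 occupied => index 3.
Insert 40: h=4, h2=1, slot 4 occupied => index 0.
Insert 475: h=4, h2=4, slots 4,3 occupied => index 2.
Table: [40, ∅, 475, 755, 435]

0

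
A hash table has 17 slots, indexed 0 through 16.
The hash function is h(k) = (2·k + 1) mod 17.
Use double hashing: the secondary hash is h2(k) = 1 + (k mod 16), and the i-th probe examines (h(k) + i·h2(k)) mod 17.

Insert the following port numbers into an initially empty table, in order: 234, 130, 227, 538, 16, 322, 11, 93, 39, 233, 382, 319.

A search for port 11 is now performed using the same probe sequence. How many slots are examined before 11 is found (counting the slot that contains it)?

Insert 234: h=10, slot 10 empty => index 10.
Insert 130: h=6, slot 6 empty => index 6.
Insert 227: h=13, slot 13 empty => index 13.
Insert 538: h=6, h2=11, slot 6 occupied => index 0.
Insert 16: h=16, slot 16 empty => index 16.
Insert 322: h=16, h2=3, slot 16 occupied => index 2.
Insert 11: h=6, h2=12, slot 6 occupied => index 1.
Insert 93: h=0, h2=14, slot 0 occupied => index 14.
Insert 39: h=11, slot 11 empty => index 11.
Insert 233: h=8, slot 8 empty => index 8.
Insert 382: h=0, h2=15, slot 0 occupied => index 15.
Insert 319: h=10, h2=16, slot 10 occupied => index 9.
Table: [538, 11, 322, _, _, _, 130, _, 233, 319, 234, 39, _, 227, 93, 382, 16]
Lookup 11: h=6, h2=12, probe 6,1 → found at 1.

2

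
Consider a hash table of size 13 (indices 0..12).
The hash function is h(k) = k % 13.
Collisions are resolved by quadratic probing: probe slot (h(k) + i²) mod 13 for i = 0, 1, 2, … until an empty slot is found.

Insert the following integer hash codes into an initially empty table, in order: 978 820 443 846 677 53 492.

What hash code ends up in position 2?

978: h=3 => slot 3
820: h=1 => slot 1
443: h=1, probe 1,2 => slot 2
846: h=1, probe 1,2,5 => slot 5
677: h=1, probe 1,2,5,10 => slot 10
53: h=1, probe 1,2,5,10,4 => slot 4
492: h=11 => slot 11
Table: [., 820, 443, 978, 53, 846, ., ., ., ., 677, 492, .]

443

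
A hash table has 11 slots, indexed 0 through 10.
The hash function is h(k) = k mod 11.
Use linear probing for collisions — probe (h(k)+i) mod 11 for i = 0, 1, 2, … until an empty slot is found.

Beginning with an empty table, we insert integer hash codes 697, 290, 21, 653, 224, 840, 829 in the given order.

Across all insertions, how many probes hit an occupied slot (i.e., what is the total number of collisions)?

15

Insert 697: h=4, slot 4 empty → index 4.
Insert 290: h=4, slot 4 occupied → index 5.
Insert 21: h=10, slot 10 empty → index 10.
Insert 653: h=4, slots 4,5 occupied → index 6.
Insert 224: h=4, slots 4,5,6 occupied → index 7.
Insert 840: h=4, slots 4,5,6,7 occupied → index 8.
Insert 829: h=4, slots 4,5,6,7,8 occupied → index 9.
Table: [., ., ., ., 697, 290, 653, 224, 840, 829, 21]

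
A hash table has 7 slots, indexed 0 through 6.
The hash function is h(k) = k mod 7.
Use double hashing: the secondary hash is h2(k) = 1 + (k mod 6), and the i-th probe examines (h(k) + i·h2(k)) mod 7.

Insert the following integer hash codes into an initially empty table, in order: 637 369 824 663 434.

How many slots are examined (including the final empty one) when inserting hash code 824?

2

637: h=0 -> slot 0
369: h=5 -> slot 5
824: h=5, h2=3, probe 5,1 -> slot 1
663: h=5, h2=4, probe 5,2 -> slot 2
434: h=0, h2=3, probe 0,3 -> slot 3
Table: [637, 824, 663, 434, —, 369, —]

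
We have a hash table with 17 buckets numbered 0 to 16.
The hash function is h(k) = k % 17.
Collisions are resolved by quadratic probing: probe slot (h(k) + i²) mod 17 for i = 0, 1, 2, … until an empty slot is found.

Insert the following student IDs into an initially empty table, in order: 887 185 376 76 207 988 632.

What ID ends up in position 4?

207

887 hashes to 3; slot 3 is free => place at 3.
185 hashes to 15; slot 15 is free => place at 15.
376 hashes to 2; slot 2 is free => place at 2.
76 hashes to 8; slot 8 is free => place at 8.
207 hashes to 3; 3 taken => place at 4.
988 hashes to 2; 2,3 taken => place at 6.
632 hashes to 3; 3,4 taken => place at 7.
Table: [-, -, 376, 887, 207, -, 988, 632, 76, -, -, -, -, -, -, 185, -]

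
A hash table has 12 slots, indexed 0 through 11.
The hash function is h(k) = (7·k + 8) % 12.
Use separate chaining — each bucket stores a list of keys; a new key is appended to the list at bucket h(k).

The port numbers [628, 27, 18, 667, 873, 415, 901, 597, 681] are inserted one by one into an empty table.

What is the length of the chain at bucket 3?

628 → bucket 0
27 → bucket 5
18 → bucket 2
667 → bucket 9
873 → bucket 11
415 → bucket 9 (collision)
901 → bucket 3
597 → bucket 11 (collision)
681 → bucket 11 (collision)
Final buckets:
0: 628
1: ∅
2: 18
3: 901
4: ∅
5: 27
6: ∅
7: ∅
8: ∅
9: 667 -> 415
10: ∅
11: 873 -> 597 -> 681

1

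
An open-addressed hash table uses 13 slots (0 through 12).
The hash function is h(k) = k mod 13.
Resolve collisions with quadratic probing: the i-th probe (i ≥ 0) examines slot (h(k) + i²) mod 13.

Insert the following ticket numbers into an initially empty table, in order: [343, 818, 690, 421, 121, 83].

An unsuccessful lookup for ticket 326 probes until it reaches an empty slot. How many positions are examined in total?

343 hashes to 5; slot 5 is free → place at 5.
818 hashes to 12; slot 12 is free → place at 12.
690 hashes to 1; slot 1 is free → place at 1.
421 hashes to 5; 5 taken → place at 6.
121 hashes to 4; slot 4 is free → place at 4.
83 hashes to 5; 5,6 taken → place at 9.
Table: [∅, 690, ∅, ∅, 121, 343, 421, ∅, ∅, 83, ∅, ∅, 818]
Lookup 326: h=1, probe 1,2 → slot 2 empty, not found.

2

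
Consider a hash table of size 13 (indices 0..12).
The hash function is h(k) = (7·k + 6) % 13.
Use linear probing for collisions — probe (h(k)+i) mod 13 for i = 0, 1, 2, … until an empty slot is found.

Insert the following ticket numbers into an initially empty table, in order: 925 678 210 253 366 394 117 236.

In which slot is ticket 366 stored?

925: h=7 => slot 7
678: h=7, probe 7,8 => slot 8
210: h=7, probe 7,8,9 => slot 9
253: h=9, probe 9,10 => slot 10
366: h=7, probe 7,8,9,10,11 => slot 11
394: h=8, probe 8,9,10,11,12 => slot 12
117: h=6 => slot 6
236: h=7, probe 7,8,9,10,11,12,0 => slot 0
Table: [236, -, -, -, -, -, 117, 925, 678, 210, 253, 366, 394]

11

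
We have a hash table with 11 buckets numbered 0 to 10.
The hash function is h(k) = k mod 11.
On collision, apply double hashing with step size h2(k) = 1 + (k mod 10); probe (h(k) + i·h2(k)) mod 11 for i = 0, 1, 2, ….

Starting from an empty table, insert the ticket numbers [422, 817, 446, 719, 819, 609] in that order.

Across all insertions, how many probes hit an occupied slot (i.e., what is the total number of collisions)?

5

422 hashes to 4; slot 4 is free -> place at 4.
817 hashes to 3; slot 3 is free -> place at 3.
446 hashes to 6; slot 6 is free -> place at 6.
719 hashes to 4, h2=10; 4,3 taken -> place at 2.
819 hashes to 5; slot 5 is free -> place at 5.
609 hashes to 4, h2=10; 4,3,2 taken -> place at 1.
Table: [_, 609, 719, 817, 422, 819, 446, _, _, _, _]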